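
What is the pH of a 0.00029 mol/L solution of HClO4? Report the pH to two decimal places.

pH = 3.54

HClO4 is a strong acid and dissociates completely, so [H+] = 0.00029 M.
pH = -log(0.00029) = 3.54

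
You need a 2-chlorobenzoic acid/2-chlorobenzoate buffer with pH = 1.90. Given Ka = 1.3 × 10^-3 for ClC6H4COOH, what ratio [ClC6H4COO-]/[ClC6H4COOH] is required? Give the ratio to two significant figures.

ratio = 0.10

pKa = -log(1.3 × 10^-3) = 2.886
pH = pKa + log(r) ⇒ log(r) = 1.90 − 2.886 = -0.986
r = [ClC6H4COO-]/[ClC6H4COOH] = 10^(-0.986) = 0.103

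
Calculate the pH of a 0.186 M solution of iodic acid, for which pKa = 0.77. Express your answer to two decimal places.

HIO3 ⇌ IO3- + H+
Ka = 10^(−0.77) = 1.70 × 10^-1
Ka = [H+]²/(0.186 − [H+]) = 1.70 × 10^-1
[H+] is not negligible relative to C₀; solve [H+]² + 0.17·[H+] − 0.0316 = 0.
[H+] = [−0.17 + √(0.17² + 0.126)]/2 = 1.12 × 10^-1 M
pH = −log(1.12 × 10^-1) = 0.95

pH = 0.95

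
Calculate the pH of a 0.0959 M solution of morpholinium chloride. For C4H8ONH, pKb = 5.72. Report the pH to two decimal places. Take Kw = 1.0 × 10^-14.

C4H8ONH2+ is the conjugate acid of the weak base C4H8ONH.
Kb = 10^(−5.72) = 1.91 × 10^-6
Ka = Kw/Kb = 1.0×10^-14 / 1.91 × 10^-6 = 5.24 × 10^-9
Let x = [H+] at equilibrium. Ka = x²/(0.0959 − x).
Assume x ≪ 0.0959: x ≈ √(5.24 × 10^-9 × 0.0959) = 2.24 × 10^-5 M
Check: 0.023% ionized — well under 5%, approximation valid.
pH = −log[H+] = −log(2.24 × 10^-5) = 4.65

pH = 4.65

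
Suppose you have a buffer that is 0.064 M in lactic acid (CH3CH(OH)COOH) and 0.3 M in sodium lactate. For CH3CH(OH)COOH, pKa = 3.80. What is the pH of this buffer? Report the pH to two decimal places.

Henderson–Hasselbalch: pH = pKa + log([CH3CH(OH)COO-]/[CH3CH(OH)COOH]) = 3.80 + log(0.3/0.064)
pH = 3.80 + (+0.671) = 4.47

pH = 4.47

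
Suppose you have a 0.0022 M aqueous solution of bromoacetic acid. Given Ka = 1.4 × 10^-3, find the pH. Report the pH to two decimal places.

BrCH2COOH ⇌ BrCH2COO- + H+
From the ICE table, Ka = x²/(0.0022 − x) = 1.4 × 10^-3.
Here C₀/Ka ≈ 1.57, so the small-x approximation fails. Use the quadratic:
x = (−Ka + √(Ka² + 4·Ka·C₀))/2 = 1.19 × 10^-3 M
pH = −log[H+] = −log(1.19 × 10^-3) = 2.92

pH = 2.92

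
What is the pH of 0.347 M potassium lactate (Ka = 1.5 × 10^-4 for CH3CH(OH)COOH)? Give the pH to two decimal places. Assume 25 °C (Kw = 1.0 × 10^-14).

pH = 8.68

CH3CH(OH)COO- is the conjugate base of the weak acid CH3CH(OH)COOH.
Kb = Kw/Ka = 1.0×10^-14 / 1.5 × 10^-4 = 6.67 × 10^-11
From the ICE table, Kb = x²/(0.347 − x) = 6.67 × 10^-11.
Neglecting x in the denominator: x = √(6.67 × 10^-11 × 0.347) = 4.81 × 10^-6 M
pOH = 5.32, so pH = 14.00 − pOH = 8.68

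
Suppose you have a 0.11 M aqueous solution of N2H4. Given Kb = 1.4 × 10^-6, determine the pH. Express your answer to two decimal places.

pH = 10.59

N2H4 + H2O ⇌ N2H5+ + OH-
From the ICE table, Kb = [OH-]²/(0.11 − [OH-]) = 1.4 × 10^-6.
Assume [OH-] ≪ 0.11: [OH-] ≈ √(1.4 × 10^-6 × 0.11) = 3.92 × 10^-4 M
([OH-]/C₀ = 0.36% < 5%, so the approximation holds.)
pOH = −log(3.92 × 10^-4) = 3.41; pH = 14.00 − 3.41 = 10.59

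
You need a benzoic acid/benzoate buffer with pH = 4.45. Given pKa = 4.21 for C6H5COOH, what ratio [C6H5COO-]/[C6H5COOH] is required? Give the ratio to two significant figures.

pH = pKa + log(r) ⇒ log(r) = 4.45 − 4.21 = +0.24
r = [C6H5COO-]/[C6H5COOH] = 10^(+0.24) = 1.74

ratio = 1.7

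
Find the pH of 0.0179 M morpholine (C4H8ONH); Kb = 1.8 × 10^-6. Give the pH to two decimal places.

C4H8ONH + H2O ⇌ C4H8ONH2+ + OH-
From the ICE table, Kb = [OH-]²/(0.0179 − [OH-]) = 1.8 × 10^-6.
Since Kb ≪ C₀, [OH-] ≈ √(Kb·C₀) = 1.79 × 10^-4 M.
pOH = 3.75, so pH = 14.00 − pOH = 10.25

pH = 10.25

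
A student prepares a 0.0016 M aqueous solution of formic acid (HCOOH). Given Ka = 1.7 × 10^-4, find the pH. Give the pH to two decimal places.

pH = 3.35

HCOOH ⇌ HCOO- + H+
Ka = x²/(0.0016 − x) = 1.7 × 10^-4
Here C₀/Ka ≈ 9.41, so the small-x approximation fails. Use the quadratic:
x = (−Ka + √(Ka² + 4·Ka·C₀))/2 = 4.43 × 10^-4 M
pH = −log[H+] = −log(4.43 × 10^-4) = 3.35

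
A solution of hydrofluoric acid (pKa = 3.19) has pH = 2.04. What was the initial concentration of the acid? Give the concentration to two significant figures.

[H+] = 10^(-2.04) = 9.12 × 10^-3 M = x
Ka = 10^(−3.19) = 6.46 × 10^-4
Ka = x²/(C₀ − x) ⇒ C₀ = x + x²/Ka
C₀ = 9.12 × 10^-3 + (9.12 × 10^-3)²/(6.46 × 10^-4) = 1.38 × 10^-1 M

C₀ = 1.4 × 10^-1 M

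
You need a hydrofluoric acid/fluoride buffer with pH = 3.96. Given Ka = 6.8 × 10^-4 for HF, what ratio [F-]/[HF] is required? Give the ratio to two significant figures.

ratio = 6.2

pKa = -log(6.8 × 10^-4) = 3.167
pH = pKa + log(r) ⇒ log(r) = 3.96 − 3.167 = +0.793
r = [F-]/[HF] = 10^(+0.793) = 6.21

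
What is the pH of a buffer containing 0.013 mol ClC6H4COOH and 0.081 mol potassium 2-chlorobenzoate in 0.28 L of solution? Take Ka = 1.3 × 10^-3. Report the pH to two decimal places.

pKa = −log(1.3 × 10^-3) = 2.886
Using pH = pKa + log([base]/[acid]) with [base]/[acid] = 0.081/0.013:
pH = 2.886 + (+0.795) = 3.68

pH = 3.68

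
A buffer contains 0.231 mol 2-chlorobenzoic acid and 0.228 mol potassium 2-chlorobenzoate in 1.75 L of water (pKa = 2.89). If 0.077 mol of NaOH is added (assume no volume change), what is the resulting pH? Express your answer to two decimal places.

After neutralization: n(ClC6H4COOH) = 0.154 mol, n(ClC6H4COO-) = 0.305 mol.
pH = pKa + log(n_ClC6H4COO-/n_ClC6H4COOH) = 2.89 + log(0.305/0.154) = 2.89 + (+0.297)

pH = 3.19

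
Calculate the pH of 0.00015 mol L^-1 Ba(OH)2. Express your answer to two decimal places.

Ba(OH)2 is a strong base (each formula unit releases 2 OH-); [OH-] = 0.0003 M.
pOH = -log(0.0003) = 3.52
pH = 14.00 - 3.52 = 10.48

pH = 10.48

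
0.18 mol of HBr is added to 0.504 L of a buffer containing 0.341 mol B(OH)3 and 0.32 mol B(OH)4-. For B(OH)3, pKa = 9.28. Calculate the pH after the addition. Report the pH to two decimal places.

pH = 8.71

Added H+ converts B(OH)4- to B(OH)3: B(OH)3 → 0.521 mol, B(OH)4- → 0.14 mol.
pH = pKa + log(n_B(OH)4-/n_B(OH)3) = 9.28 + log(0.14/0.521) = 9.28 + (-0.571)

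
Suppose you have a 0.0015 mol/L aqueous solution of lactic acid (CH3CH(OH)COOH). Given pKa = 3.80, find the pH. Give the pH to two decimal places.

CH3CH(OH)COOH ⇌ CH3CH(OH)COO- + H+
Ka = 10^(−3.80) = 1.58 × 10^-4
From the ICE table, Ka = [H+]²/(0.0015 − [H+]) = 1.58 × 10^-4.
[H+] is not negligible relative to C₀; solve [H+]² + 0.000158·[H+] − 2.37e-07 = 0.
[H+] = (−Ka + √(Ka² + 4·Ka·C₀))/2 = 4.14 × 10^-4 M
pH = −log(4.14 × 10^-4) = 3.38

pH = 3.38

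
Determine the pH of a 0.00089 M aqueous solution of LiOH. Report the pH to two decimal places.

LiOH is a strong base; [OH-] = 0.00089 M.
pOH = -log(0.00089) = 3.05
pH = 14.00 - 3.05 = 10.95

pH = 10.95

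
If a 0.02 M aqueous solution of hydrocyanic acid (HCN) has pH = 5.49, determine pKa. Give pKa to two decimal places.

[H+] = 10^(-5.49) = 3.24 × 10^-6 M
At equilibrium [HA] = 0.02 − 3.24 × 10^-6 = 2.00 × 10^-2 M
Ka = [H+][A-]/[HA] = (3.24 × 10^-6)² / 2.00 × 10^-2 = 5.25 × 10^-10
pKa = -log(5.25 × 10^-10) = 9.28

pKa = 9.28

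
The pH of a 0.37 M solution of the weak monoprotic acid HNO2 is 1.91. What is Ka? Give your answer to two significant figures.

Ka = 4.2 × 10^-4

[H+] = 10^(-1.91) = 1.23 × 10^-2 M
At equilibrium [HA] = 0.37 − 1.23 × 10^-2 = 3.58 × 10^-1 M
Ka = [H+][A-]/[HA] = (1.23 × 10^-2)² / 3.58 × 10^-1 = 4.2 × 10^-4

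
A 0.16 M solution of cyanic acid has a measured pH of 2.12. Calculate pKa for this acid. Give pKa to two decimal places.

[H+] = 10^(-2.12) = 7.59 × 10^-3 M
At equilibrium [HA] = 0.16 − 7.59 × 10^-3 = 1.52 × 10^-1 M
Ka = [H+][A-]/[HA] = (7.59 × 10^-3)² / 1.52 × 10^-1 = 3.79 × 10^-4
pKa = -log(3.79 × 10^-4) = 3.42

pKa = 3.42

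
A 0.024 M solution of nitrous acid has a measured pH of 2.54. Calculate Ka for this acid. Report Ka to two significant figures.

[H+] = 10^(-2.54) = 2.88 × 10^-3 M
At equilibrium [HA] = 0.024 − 2.88 × 10^-3 = 2.11 × 10^-2 M
Ka = [H+][A-]/[HA] = (2.88 × 10^-3)² / 2.11 × 10^-2 = 3.9 × 10^-4

Ka = 3.9 × 10^-4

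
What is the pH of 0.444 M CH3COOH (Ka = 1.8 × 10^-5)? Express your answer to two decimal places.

pH = 2.55

CH3COOH ⇌ CH3COO- + H+
From the ICE table, Ka = [H+]²/(0.444 − [H+]) = 1.8 × 10^-5.
Assume [H+] ≪ 0.444: [H+] ≈ √(1.8 × 10^-5 × 0.444) = 2.83 × 10^-3 M
([H+]/C₀ = 0.64% < 5%, so the approximation holds.)
pH = −log(2.83 × 10^-3) = 2.55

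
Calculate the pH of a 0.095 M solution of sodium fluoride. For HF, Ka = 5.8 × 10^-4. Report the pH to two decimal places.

pH = 8.11

F- is the conjugate base of the weak acid HF.
Kb = Kw/Ka = 1.0×10^-14 / 5.8 × 10^-4 = 1.72 × 10^-11
From the ICE table, Kb = x²/(0.095 − x) = 1.72 × 10^-11.
Since Kb ≪ C₀, x ≈ √(Kb·C₀) = 1.28 × 10^-6 M.
Check: 0.0013% ionized — well under 5%, approximation valid.
pOH = −log(1.28 × 10^-6) = 5.89; pH = 14.00 − 5.89 = 8.11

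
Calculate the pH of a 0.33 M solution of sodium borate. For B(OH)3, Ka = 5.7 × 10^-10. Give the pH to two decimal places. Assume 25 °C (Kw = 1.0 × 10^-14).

B(OH)4- is the conjugate base of the weak acid B(OH)3.
Kb = Kw/Ka = 1.0×10^-14 / 5.7 × 10^-10 = 1.75 × 10^-5
Let x = [OH-] at equilibrium. Kb = x²/(0.33 − x).
Since Kb ≪ C₀, x ≈ √(Kb·C₀) = 2.40 × 10^-3 M.
(x/C₀ = 0.73% < 5%, so the approximation holds.)
pOH = −log(2.40 × 10^-3) = 2.62; pH = 14.00 − 2.62 = 11.38

pH = 11.38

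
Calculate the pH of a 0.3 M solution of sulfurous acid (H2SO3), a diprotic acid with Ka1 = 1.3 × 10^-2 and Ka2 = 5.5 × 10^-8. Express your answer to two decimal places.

Ka1 ≫ Ka2, so treat the first dissociation as the only significant source of H+.
Ka1 = x²/(0.3 − x) = 1.3 × 10^-2
Solving the quadratic: x = (−Ka1 + √(Ka1² + 4·Ka1·C₀))/2 = 5.63 × 10^-2 M
pH = −log(5.63 × 10^-2) = 1.25

pH = 1.25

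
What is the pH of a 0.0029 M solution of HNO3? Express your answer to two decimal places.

HNO3 is a strong acid and dissociates completely, so [H+] = 0.0029 M.
pH = -log(0.0029) = 2.54

pH = 2.54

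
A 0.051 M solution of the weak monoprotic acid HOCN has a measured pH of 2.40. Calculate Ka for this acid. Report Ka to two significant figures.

Ka = 3.4 × 10^-4

[H+] = 10^(-2.40) = 3.98 × 10^-3 M
At equilibrium [HA] = 0.051 − 3.98 × 10^-3 = 4.70 × 10^-2 M
Ka = [H+][A-]/[HA] = (3.98 × 10^-3)² / 4.70 × 10^-2 = 3.4 × 10^-4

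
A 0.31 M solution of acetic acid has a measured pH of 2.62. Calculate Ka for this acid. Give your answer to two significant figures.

Ka = 1.9 × 10^-5

[H+] = 10^(-2.62) = 2.40 × 10^-3 M
At equilibrium [HA] = 0.31 − 2.40 × 10^-3 = 3.08 × 10^-1 M
Ka = [H+][A-]/[HA] = (2.40 × 10^-3)² / 3.08 × 10^-1 = 1.9 × 10^-5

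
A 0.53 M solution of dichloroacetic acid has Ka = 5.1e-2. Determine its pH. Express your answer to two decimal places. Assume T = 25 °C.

Cl2CHCOOH ⇌ Cl2CHCOO- + H+
Ka = [H+]²/(0.53 − [H+]) = 5.1 × 10^-2
Here C₀/Ka ≈ 10.4, so the small-[H+] approximation fails. Use the quadratic:
[H+] = [−0.051 + √(0.051² + 0.108)]/2 = 1.41 × 10^-1 M
pH = −log(1.41 × 10^-1) = 0.85

pH = 0.85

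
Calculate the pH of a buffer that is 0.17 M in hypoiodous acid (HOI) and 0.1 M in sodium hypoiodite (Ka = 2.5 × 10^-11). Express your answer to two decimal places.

pH = 10.37

pKa = −log(2.5 × 10^-11) = 10.602
pH = pKa + log([A⁻]/[HA]) = 10.602 + log(0.1/0.17)
pH = 10.602 + (-0.230) = 10.37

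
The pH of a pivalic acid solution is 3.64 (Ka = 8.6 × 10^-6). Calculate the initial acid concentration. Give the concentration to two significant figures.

[H+] = 10^(-3.64) = 2.29 × 10^-4 M = x
Ka = x²/(C₀ − x) ⇒ C₀ = x + x²/Ka
C₀ = 2.29 × 10^-4 + (2.29 × 10^-4)²/(8.6 × 10^-6) = 6.33 × 10^-3 M

C₀ = 6.3 × 10^-3 M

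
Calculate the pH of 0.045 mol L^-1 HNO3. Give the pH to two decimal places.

HNO3 is a strong acid and dissociates completely, so [H+] = 0.045 M.
pH = -log(0.045) = 1.35

pH = 1.35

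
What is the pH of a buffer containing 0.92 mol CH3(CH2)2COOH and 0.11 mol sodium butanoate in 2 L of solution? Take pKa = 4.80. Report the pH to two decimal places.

pH = 3.88

Using pH = pKa + log([base]/[acid]) with [base]/[acid] = 0.11/0.92:
pH = 4.80 + (-0.922) = 3.88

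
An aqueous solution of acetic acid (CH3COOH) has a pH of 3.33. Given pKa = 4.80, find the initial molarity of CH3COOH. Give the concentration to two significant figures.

[H+] = 10^(-3.33) = 4.68 × 10^-4 M = x
Ka = 10^(−4.80) = 1.58 × 10^-5
Ka = x²/(C₀ − x) ⇒ C₀ = x + x²/Ka
C₀ = 4.68 × 10^-4 + (4.68 × 10^-4)²/(1.58 × 10^-5) = 1.43 × 10^-2 M

C₀ = 1.4 × 10^-2 M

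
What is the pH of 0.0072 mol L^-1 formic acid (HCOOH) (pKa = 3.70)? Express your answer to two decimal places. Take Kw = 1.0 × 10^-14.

pH = 2.96

HCOOH ⇌ HCOO- + H+
Ka = 10^(−3.70) = 2.00 × 10^-4
From the ICE table, Ka = [H+]²/(0.0072 − [H+]) = 2.00 × 10^-4.
[H+] is not negligible relative to C₀; solve [H+]² + 0.0002·[H+] − 1.44e-06 = 0.
[H+] = (−Ka + √(Ka² + 4·Ka·C₀))/2 = 1.10 × 10^-3 M
pH = −log[H+] = −log(1.10 × 10^-3) = 2.96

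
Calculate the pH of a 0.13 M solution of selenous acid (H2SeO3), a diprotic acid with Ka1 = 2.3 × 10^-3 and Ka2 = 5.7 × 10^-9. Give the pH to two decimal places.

pH = 1.79

Ka1 ≫ Ka2, so treat the first dissociation as the only significant source of H+.
Ka1 = x²/(0.13 − x) = 2.3 × 10^-3
Solving the quadratic: x = (−Ka1 + √(Ka1² + 4·Ka1·C₀))/2 = 1.62 × 10^-2 M
pH = −log(1.62 × 10^-2) = 1.79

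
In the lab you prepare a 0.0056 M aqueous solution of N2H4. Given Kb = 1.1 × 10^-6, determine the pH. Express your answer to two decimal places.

N2H4 + H2O ⇌ N2H5+ + OH-
Let x = [OH-] at equilibrium. Kb = x²/(0.0056 − x).
Since Kb ≪ C₀, x ≈ √(Kb·C₀) = 7.85 × 10^-5 M.
Check: 1.4% ionized — well under 5%, approximation valid.
pOH = −log(7.85 × 10^-5) = 4.11; pH = 14.00 − 4.11 = 9.89

pH = 9.89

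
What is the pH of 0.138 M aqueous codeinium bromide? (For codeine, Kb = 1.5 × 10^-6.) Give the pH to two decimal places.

C18H22NO3+ is the conjugate acid of the weak base C18H21NO3.
Ka = Kw/Kb = 1.0×10^-14 / 1.5 × 10^-6 = 6.67 × 10^-9
Let x = [H+] at equilibrium. Ka = x²/(0.138 − x).
Neglecting x in the denominator: x = √(6.67 × 10^-9 × 0.138) = 3.03 × 10^-5 M
(x/C₀ = 0.022% < 5%, so the approximation holds.)
pH = −log[H+] = −log(3.03 × 10^-5) = 4.52

pH = 4.52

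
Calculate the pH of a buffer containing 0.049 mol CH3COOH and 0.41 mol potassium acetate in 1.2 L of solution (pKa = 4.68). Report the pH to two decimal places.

pH = pKa + log([A⁻]/[HA]) = 4.68 + log(0.41/0.049)
pH = 4.68 + (+0.923) = 5.60

pH = 5.60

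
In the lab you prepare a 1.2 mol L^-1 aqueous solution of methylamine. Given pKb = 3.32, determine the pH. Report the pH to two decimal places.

CH3NH2 + H2O ⇌ CH3NH3+ + OH-
Kb = 10^(−3.32) = 4.79 × 10^-4
From the ICE table, Kb = [OH-]²/(1.2 − [OH-]) = 4.79 × 10^-4.
Neglecting [OH-] in the denominator: [OH-] = √(4.79 × 10^-4 × 1.2) = 2.40 × 10^-2 M
([OH-]/C₀ = 2% < 5%, so the approximation holds.)
pOH = −log(2.40 × 10^-2) = 1.62; pH = 14.00 − 1.62 = 12.38

pH = 12.38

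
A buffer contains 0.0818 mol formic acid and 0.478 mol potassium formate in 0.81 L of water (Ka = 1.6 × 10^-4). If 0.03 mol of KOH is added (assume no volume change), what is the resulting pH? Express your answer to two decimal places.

pH = 4.79

OH- converts HCOOH to HCOO-: HCOOH → 0.0518 mol, HCOO- → 0.508 mol.
pKa = −log(1.6 × 10^-4) = 3.796
pH = pKa + log([A⁻]/[HA]) = 3.796 + log(0.508/0.0518) = 3.796 +0.992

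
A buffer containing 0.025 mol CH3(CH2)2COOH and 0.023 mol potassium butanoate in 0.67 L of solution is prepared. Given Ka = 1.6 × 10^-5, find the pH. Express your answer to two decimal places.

pKa = −log(1.6 × 10^-5) = 4.796
Henderson–Hasselbalch: pH = pKa + log([CH3(CH2)2COO-]/[CH3(CH2)2COOH]) = 4.796 + log(0.023/0.025)
pH = 4.796 + (-0.036) = 4.76

pH = 4.76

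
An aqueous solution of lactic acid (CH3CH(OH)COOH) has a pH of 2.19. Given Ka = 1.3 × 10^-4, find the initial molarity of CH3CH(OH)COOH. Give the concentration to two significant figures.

C₀ = 3.3 × 10^-1 M

[H+] = 10^(-2.19) = 6.46 × 10^-3 M = x
Ka = x²/(C₀ − x) ⇒ C₀ = x + x²/Ka
C₀ = 6.46 × 10^-3 + (6.46 × 10^-3)²/(1.3 × 10^-4) = 3.27 × 10^-1 M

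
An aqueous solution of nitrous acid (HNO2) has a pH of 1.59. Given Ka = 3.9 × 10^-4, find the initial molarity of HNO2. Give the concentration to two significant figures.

[H+] = 10^(-1.59) = 2.57 × 10^-2 M = x
Ka = x²/(C₀ − x) ⇒ C₀ = x + x²/Ka
C₀ = 2.57 × 10^-2 + (2.57 × 10^-2)²/(3.9 × 10^-4) = 1.72 M

C₀ = 1.7 M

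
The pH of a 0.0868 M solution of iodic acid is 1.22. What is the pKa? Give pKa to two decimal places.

pKa = 0.86

[H+] = 10^(-1.22) = 6.03 × 10^-2 M
At equilibrium [HA] = 0.0868 − 6.03 × 10^-2 = 2.65 × 10^-2 M
Ka = [H+][A-]/[HA] = (6.03 × 10^-2)² / 2.65 × 10^-2 = 1.37 × 10^-1
pKa = -log(1.37 × 10^-1) = 0.86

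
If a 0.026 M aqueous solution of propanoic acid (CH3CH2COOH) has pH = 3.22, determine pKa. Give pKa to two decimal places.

pKa = 4.84

[H+] = 10^(-3.22) = 6.03 × 10^-4 M
At equilibrium [HA] = 0.026 − 6.03 × 10^-4 = 2.54 × 10^-2 M
Ka = [H+][A-]/[HA] = (6.03 × 10^-4)² / 2.54 × 10^-2 = 1.43 × 10^-5
pKa = -log(1.43 × 10^-5) = 4.84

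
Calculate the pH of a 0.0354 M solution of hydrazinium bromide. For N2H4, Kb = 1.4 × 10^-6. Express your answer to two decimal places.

N2H5+ is the conjugate acid of the weak base N2H4.
Ka = Kw/Kb = 1.0×10^-14 / 1.4 × 10^-6 = 7.14 × 10^-9
Let x = [H+] at equilibrium. Ka = x²/(0.0354 − x).
Since Ka ≪ C₀, x ≈ √(Ka·C₀) = 1.59 × 10^-5 M.
pH = −log(1.59 × 10^-5) = 4.80

pH = 4.80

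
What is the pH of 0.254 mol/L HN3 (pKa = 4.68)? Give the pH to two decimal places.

pH = 2.64

HN3 ⇌ N3- + H+
Ka = 10^(−4.68) = 2.09 × 10^-5
Ka = [H+]²/(0.254 − [H+]) = 2.09 × 10^-5
Since Ka ≪ C₀, [H+] ≈ √(Ka·C₀) = 2.30 × 10^-3 M.
pH = −log(2.30 × 10^-3) = 2.64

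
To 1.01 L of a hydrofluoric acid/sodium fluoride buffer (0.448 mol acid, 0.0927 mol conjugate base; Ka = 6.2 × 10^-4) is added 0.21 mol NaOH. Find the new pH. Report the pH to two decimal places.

OH- converts HF to F-: HF → 0.238 mol, F- → 0.303 mol.
pKa = −log(6.2 × 10^-4) = 3.208
pH = pKa + log(n_F-/n_HF) = 3.208 + log(0.303/0.238) = 3.208 + (+0.105)

pH = 3.31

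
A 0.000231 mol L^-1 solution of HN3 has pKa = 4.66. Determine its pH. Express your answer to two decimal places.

HN3 ⇌ N3- + H+
Ka = 10^(−4.66) = 2.19 × 10^-5
From the ICE table, Ka = [H+]²/(0.000231 − [H+]) = 2.19 × 10^-5.
The 5% rule fails; solving [H+]² + Ka·[H+] − Ka·C₀ = 0 exactly:
[H+] = [−2.19e-05 + √(2.19e-05² + 2.02e-08)]/2 = 6.10 × 10^-5 M
pH = −log[H+] = −log(6.10 × 10^-5) = 4.21

pH = 4.21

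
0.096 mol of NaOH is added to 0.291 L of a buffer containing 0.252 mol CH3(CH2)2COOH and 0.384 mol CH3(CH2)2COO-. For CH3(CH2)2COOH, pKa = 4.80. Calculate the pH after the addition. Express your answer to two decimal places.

OH- converts CH3(CH2)2COOH to CH3(CH2)2COO-: CH3(CH2)2COOH → 0.156 mol, CH3(CH2)2COO- → 0.48 mol.
pH = pKa + log(n_CH3(CH2)2COO-/n_CH3(CH2)2COOH) = 4.80 + log(0.48/0.156) = 4.80 + (+0.488)

pH = 5.29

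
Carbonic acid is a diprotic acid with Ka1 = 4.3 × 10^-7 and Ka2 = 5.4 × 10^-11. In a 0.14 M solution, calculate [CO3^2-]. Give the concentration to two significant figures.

First ionization gives [H+] ≈ [HCO3-] = 2.45 × 10^-4 M.
Second step: Ka2 = [H+][CO3^2-]/[HCO3-] ≈ [CO3^2-] (since [H+] ≈ [HCO3-]).
So [CO3^2-] ≈ Ka2.

5.4 × 10^-11 M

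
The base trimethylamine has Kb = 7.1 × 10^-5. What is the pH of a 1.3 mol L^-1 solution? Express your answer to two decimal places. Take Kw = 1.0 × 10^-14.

(CH3)3N + H2O ⇌ (CH3)3NH+ + OH-
From the ICE table, Kb = x²/(1.3 − x) = 7.1 × 10^-5.
Neglecting x in the denominator: x = √(7.1 × 10^-5 × 1.3) = 9.61 × 10^-3 M
(x/C₀ = 0.74% < 5%, so the approximation holds.)
pOH = 2.02, so pH = 14.00 − pOH = 11.98

pH = 11.98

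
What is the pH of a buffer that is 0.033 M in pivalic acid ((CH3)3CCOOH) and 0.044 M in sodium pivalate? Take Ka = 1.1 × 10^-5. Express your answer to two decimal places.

pH = 5.08

pKa = −log(1.1 × 10^-5) = 4.959
pH = pKa + log([A⁻]/[HA]) = 4.959 + log(0.044/0.033)
pH = 4.959 + (+0.125) = 5.08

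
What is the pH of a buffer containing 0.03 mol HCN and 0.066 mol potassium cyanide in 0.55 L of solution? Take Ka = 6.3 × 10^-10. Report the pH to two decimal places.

pKa = −log(6.3 × 10^-10) = 9.201
pH = pKa + log([A⁻]/[HA]) = 9.201 + log(0.066/0.03)
pH = 9.201 + (+0.342) = 9.54

pH = 9.54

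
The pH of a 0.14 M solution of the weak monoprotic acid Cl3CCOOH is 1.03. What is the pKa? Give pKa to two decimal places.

[H+] = 10^(-1.03) = 9.33 × 10^-2 M
At equilibrium [HA] = 0.14 − 9.33 × 10^-2 = 4.67 × 10^-2 M
Ka = [H+][A-]/[HA] = (9.33 × 10^-2)² / 4.67 × 10^-2 = 1.86 × 10^-1
pKa = -log(1.86 × 10^-1) = 0.73

pKa = 0.73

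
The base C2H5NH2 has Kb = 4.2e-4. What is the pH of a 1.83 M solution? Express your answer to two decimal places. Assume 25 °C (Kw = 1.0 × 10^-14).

pH = 12.44

C2H5NH2 + H2O ⇌ C2H5NH3+ + OH-
Let x = [OH-] at equilibrium. Kb = x²/(1.83 − x).
Since Kb ≪ C₀, x ≈ √(Kb·C₀) = 2.77 × 10^-2 M.
Check: 1.5% ionized — well under 5%, approximation valid.
pOH = −log(2.77 × 10^-2) = 1.56; pH = 14.00 − 1.56 = 12.44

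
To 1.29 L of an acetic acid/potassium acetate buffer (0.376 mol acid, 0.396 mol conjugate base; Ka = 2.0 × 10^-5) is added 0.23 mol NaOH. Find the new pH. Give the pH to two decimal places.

After neutralization: n(CH3COOH) = 0.146 mol, n(CH3COO-) = 0.626 mol.
pKa = −log(2.0 × 10^-5) = 4.699
pH = pKa + log(n_CH3COO-/n_CH3COOH) = 4.699 + log(0.626/0.146) = 4.699 + (+0.632)

pH = 5.33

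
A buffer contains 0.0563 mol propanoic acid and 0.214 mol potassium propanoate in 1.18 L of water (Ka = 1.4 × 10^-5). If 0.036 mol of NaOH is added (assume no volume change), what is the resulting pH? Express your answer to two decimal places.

pH = 5.94

OH- converts CH3CH2COOH to CH3CH2COO-: CH3CH2COOH → 0.0203 mol, CH3CH2COO- → 0.25 mol.
pKa = −log(1.4 × 10^-5) = 4.854
Henderson–Hasselbalch with mole ratio 0.25/0.0203: pH = 4.854 + (+1.090)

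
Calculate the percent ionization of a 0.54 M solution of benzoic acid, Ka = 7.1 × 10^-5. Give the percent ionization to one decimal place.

1.1%

C6H5COOH ⇌ C6H5COO- + H+; let x = [H+] at equilibrium.
x ≈ √(Ka·C₀) = √(7.1 × 10^-5 × 0.54) = 6.19 × 10^-3 M
% ionization = x/C₀ × 100% = 6.19 × 10^-3/0.54 × 100% = 1.1%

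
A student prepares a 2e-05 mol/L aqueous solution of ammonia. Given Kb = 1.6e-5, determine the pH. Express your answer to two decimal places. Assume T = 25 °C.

pH = 9.06

NH3 + H2O ⇌ NH4+ + OH-
From the ICE table, Kb = [OH-]²/(2e-05 − [OH-]) = 1.6 × 10^-5.
[OH-] is not negligible relative to C₀; solve [OH-]² + 1.6e-05·[OH-] − 3.2e-10 = 0.
[OH-] = [−1.6e-05 + √(1.6e-05² + 1.28e-09)]/2 = 1.16 × 10^-5 M
pOH = −log(1.16 × 10^-5) = 4.94; pH = 14.00 − 4.94 = 9.06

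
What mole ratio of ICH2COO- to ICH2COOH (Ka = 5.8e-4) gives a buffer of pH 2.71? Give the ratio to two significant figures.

pKa = -log(5.8 × 10^-4) = 3.237
pH = pKa + log(r) ⇒ log(r) = 2.71 − 3.237 = -0.527
r = [ICH2COO-]/[ICH2COOH] = 10^(-0.527) = 0.297

ratio = 0.30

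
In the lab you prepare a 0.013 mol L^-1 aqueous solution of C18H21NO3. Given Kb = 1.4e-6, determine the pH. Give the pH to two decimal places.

C18H21NO3 + H2O ⇌ C18H22NO3+ + OH-
Let x = [OH-] at equilibrium. Kb = x²/(0.013 − x).
Neglecting x in the denominator: x = √(1.4 × 10^-6 × 0.013) = 1.35 × 10^-4 M
(x/C₀ = 1% < 5%, so the approximation holds.)
pOH = 3.87, so pH = 14.00 − pOH = 10.13

pH = 10.13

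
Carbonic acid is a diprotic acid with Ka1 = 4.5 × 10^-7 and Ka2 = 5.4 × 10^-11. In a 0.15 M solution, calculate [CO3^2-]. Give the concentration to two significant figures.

5.4 × 10^-11 M

First ionization gives [H+] ≈ [HCO3-] = 2.60 × 10^-4 M.
Second step: Ka2 = [H+][CO3^2-]/[HCO3-] ≈ [CO3^2-] (since [H+] ≈ [HCO3-]).
So [CO3^2-] ≈ Ka2.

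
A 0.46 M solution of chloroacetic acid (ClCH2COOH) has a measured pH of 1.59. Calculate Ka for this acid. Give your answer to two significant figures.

Ka = 1.5 × 10^-3

[H+] = 10^(-1.59) = 2.57 × 10^-2 M
At equilibrium [HA] = 0.46 − 2.57 × 10^-2 = 4.34 × 10^-1 M
Ka = [H+][A-]/[HA] = (2.57 × 10^-2)² / 4.34 × 10^-1 = 1.5 × 10^-3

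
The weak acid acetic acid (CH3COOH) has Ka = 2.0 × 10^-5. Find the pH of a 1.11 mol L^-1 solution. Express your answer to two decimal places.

CH3COOH ⇌ CH3COO- + H+
Ka = x²/(1.11 − x) = 2.0 × 10^-5
Assume x ≪ 1.11: x ≈ √(2.0 × 10^-5 × 1.11) = 4.71 × 10^-3 M
(x/C₀ = 0.42% < 5%, so the approximation holds.)
pH = −log[H+] = −log(4.71 × 10^-3) = 2.33

pH = 2.33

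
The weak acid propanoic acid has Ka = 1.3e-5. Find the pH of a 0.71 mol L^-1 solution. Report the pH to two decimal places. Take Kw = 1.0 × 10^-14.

CH3CH2COOH ⇌ CH3CH2COO- + H+
Ka = x²/(0.71 − x) = 1.3 × 10^-5
Since Ka ≪ C₀, x ≈ √(Ka·C₀) = 3.04 × 10^-3 M.
pH = −log(3.04 × 10^-3) = 2.52

pH = 2.52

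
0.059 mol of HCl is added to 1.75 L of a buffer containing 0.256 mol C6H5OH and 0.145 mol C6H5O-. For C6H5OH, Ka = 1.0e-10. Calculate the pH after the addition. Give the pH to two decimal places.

Added H+ converts C6H5O- to C6H5OH: C6H5OH → 0.315 mol, C6H5O- → 0.086 mol.
pKa = −log(1.0 × 10^-10) = 10.000
pH = pKa + log([A⁻]/[HA]) = 10.000 + log(0.086/0.315) = 10.000 -0.564

pH = 9.44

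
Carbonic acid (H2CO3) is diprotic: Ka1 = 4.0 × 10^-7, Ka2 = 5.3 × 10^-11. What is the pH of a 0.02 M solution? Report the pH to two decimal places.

pH = 4.05

Ka1 ≫ Ka2, so treat the first dissociation as the only significant source of H+.
Ka1 = x²/(0.02 − x) = 4.0 × 10^-7
x ≈ √(4.0 × 10^-7 × 0.02) = 8.94 × 10^-5 M
pH = −log(8.94 × 10^-5) = 4.05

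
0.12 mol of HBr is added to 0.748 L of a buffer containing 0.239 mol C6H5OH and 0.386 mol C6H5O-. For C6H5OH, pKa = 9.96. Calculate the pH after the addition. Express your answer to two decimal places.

Added H+ converts C6H5O- to C6H5OH: C6H5OH → 0.359 mol, C6H5O- → 0.266 mol.
pH = pKa + log(n_C6H5O-/n_C6H5OH) = 9.96 + log(0.266/0.359) = 9.96 + (-0.130)

pH = 9.83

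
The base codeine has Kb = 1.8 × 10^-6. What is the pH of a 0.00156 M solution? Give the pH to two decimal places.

pH = 9.72

C18H21NO3 + H2O ⇌ C18H22NO3+ + OH-
From the ICE table, Kb = [OH-]²/(0.00156 − [OH-]) = 1.8 × 10^-6.
Since Kb ≪ C₀, [OH-] ≈ √(Kb·C₀) = 5.30 × 10^-5 M.
([OH-]/C₀ = 3.4% < 5%, so the approximation holds.)
pOH = 4.28, so pH = 14.00 − pOH = 9.72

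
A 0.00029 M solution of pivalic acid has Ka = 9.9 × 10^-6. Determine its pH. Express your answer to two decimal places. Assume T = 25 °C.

pH = 4.31

(CH3)3CCOOH ⇌ (CH3)3CCOO- + H+
Ka = [H+]²/(0.00029 − [H+]) = 9.9 × 10^-6
The 5% rule fails; solving [H+]² + Ka·[H+] − Ka·C₀ = 0 exactly:
[H+] = [−9.9e-06 + √(9.9e-06² + 1.15e-08)]/2 = 4.89 × 10^-5 M
pH = −log(4.89 × 10^-5) = 4.31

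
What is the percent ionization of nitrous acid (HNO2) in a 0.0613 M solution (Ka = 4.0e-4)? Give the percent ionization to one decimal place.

7.8%

HNO2 ⇌ NO2- + H+; let x = [H+] at equilibrium.
Ka = x²/(C₀ − x); solving the quadratic gives x = 4.76 × 10^-3 M.
% ionization = x/C₀ × 100% = 4.76 × 10^-3/0.0613 × 100% = 7.8%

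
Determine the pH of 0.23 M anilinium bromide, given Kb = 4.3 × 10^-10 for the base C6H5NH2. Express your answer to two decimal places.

C6H5NH3+ is the conjugate acid of the weak base C6H5NH2.
Ka = Kw/Kb = 1.0×10^-14 / 4.3 × 10^-10 = 2.33 × 10^-5
From the ICE table, Ka = [H+]²/(0.23 − [H+]) = 2.33 × 10^-5.
Assume [H+] ≪ 0.23: [H+] ≈ √(2.33 × 10^-5 × 0.23) = 2.31 × 10^-3 M
pH = −log(2.31 × 10^-3) = 2.64

pH = 2.64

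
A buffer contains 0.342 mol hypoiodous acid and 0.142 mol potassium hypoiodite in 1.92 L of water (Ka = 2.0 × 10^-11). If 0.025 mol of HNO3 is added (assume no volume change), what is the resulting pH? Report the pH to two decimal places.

After neutralization: n(HOI) = 0.367 mol, n(OI-) = 0.117 mol.
pKa = −log(2.0 × 10^-11) = 10.699
Henderson–Hasselbalch with mole ratio 0.117/0.367: pH = 10.699 + (-0.496)

pH = 10.20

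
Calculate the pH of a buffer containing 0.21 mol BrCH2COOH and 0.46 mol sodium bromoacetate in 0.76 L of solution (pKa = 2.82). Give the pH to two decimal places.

pH = 3.16

Using pH = pKa + log([base]/[acid]) with [base]/[acid] = 0.46/0.21:
pH = 2.82 + (+0.341) = 3.16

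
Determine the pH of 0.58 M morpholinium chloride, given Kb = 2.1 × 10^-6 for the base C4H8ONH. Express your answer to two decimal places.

pH = 4.28

C4H8ONH2+ is the conjugate acid of the weak base C4H8ONH.
Ka = Kw/Kb = 1.0×10^-14 / 2.1 × 10^-6 = 4.76 × 10^-9
From the ICE table, Ka = [H+]²/(0.58 − [H+]) = 4.76 × 10^-9.
Since Ka ≪ C₀, [H+] ≈ √(Ka·C₀) = 5.25 × 10^-5 M.
pH = −log[H+] = −log(5.25 × 10^-5) = 4.28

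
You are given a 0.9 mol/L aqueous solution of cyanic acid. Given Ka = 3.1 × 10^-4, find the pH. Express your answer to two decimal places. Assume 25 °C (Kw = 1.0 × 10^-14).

pH = 1.78

HOCN ⇌ OCN- + H+
From the ICE table, Ka = [H+]²/(0.9 − [H+]) = 3.1 × 10^-4.
Neglecting [H+] in the denominator: [H+] = √(3.1 × 10^-4 × 0.9) = 1.67 × 10^-2 M
pH = −log(1.67 × 10^-2) = 1.78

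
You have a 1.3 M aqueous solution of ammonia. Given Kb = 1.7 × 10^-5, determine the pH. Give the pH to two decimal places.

NH3 + H2O ⇌ NH4+ + OH-
Kb = x²/(1.3 − x) = 1.7 × 10^-5
Since Kb ≪ C₀, x ≈ √(Kb·C₀) = 4.70 × 10^-3 M.
pOH = −log(4.70 × 10^-3) = 2.33; pH = 14.00 − 2.33 = 11.67

pH = 11.67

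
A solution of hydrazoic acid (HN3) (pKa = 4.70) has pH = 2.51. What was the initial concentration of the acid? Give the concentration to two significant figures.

C₀ = 4.8 × 10^-1 M

[H+] = 10^(-2.51) = 3.09 × 10^-3 M = x
Ka = 10^(−4.70) = 2.00 × 10^-5
Ka = x²/(C₀ − x) ⇒ C₀ = x + x²/Ka
C₀ = 3.09 × 10^-3 + (3.09 × 10^-3)²/(2.00 × 10^-5) = 4.80 × 10^-1 M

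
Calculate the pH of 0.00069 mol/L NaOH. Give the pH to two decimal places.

NaOH is a strong base; [OH-] = 0.00069 M.
pOH = -log(0.00069) = 3.16
pH = 14.00 - 3.16 = 10.84

pH = 10.84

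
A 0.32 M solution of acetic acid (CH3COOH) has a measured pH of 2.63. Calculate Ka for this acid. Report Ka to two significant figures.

Ka = 1.7 × 10^-5

[H+] = 10^(-2.63) = 2.34 × 10^-3 M
At equilibrium [HA] = 0.32 − 2.34 × 10^-3 = 3.18 × 10^-1 M
Ka = [H+][A-]/[HA] = (2.34 × 10^-3)² / 3.18 × 10^-1 = 1.7 × 10^-5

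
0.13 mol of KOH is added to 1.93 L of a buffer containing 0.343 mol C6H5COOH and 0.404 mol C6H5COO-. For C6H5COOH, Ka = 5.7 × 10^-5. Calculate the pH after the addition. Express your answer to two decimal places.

pH = 4.64

OH- converts C6H5COOH to C6H5COO-: C6H5COOH → 0.213 mol, C6H5COO- → 0.534 mol.
pKa = −log(5.7 × 10^-5) = 4.244
pH = pKa + log([A⁻]/[HA]) = 4.244 + log(0.534/0.213) = 4.244 +0.399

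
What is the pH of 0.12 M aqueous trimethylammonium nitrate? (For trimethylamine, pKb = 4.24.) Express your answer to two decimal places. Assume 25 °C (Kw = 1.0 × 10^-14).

pH = 5.34

(CH3)3NH+ is the conjugate acid of the weak base (CH3)3N.
Kb = 10^(−4.24) = 5.75 × 10^-5
Ka = Kw/Kb = 1.0×10^-14 / 5.75 × 10^-5 = 1.74 × 10^-10
From the ICE table, Ka = [H+]²/(0.12 − [H+]) = 1.74 × 10^-10.
Since Ka ≪ C₀, [H+] ≈ √(Ka·C₀) = 4.57 × 10^-6 M.
([H+]/C₀ = 0.0038% < 5%, so the approximation holds.)
pH = −log(4.57 × 10^-6) = 5.34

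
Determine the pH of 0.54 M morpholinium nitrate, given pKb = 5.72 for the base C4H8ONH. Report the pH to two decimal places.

pH = 4.27

C4H8ONH2+ is the conjugate acid of the weak base C4H8ONH.
Kb = 10^(−5.72) = 1.91 × 10^-6
Ka = Kw/Kb = 1.0×10^-14 / 1.91 × 10^-6 = 5.24 × 10^-9
Let x = [H+] at equilibrium. Ka = x²/(0.54 − x).
Assume x ≪ 0.54: x ≈ √(5.24 × 10^-9 × 0.54) = 5.32 × 10^-5 M
pH = −log[H+] = −log(5.32 × 10^-5) = 4.27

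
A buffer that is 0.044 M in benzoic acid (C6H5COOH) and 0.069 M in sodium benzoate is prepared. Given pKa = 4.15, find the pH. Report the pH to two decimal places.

pH = pKa + log([A⁻]/[HA]) = 4.15 + log(0.069/0.044)
pH = 4.15 + (+0.195) = 4.35

pH = 4.35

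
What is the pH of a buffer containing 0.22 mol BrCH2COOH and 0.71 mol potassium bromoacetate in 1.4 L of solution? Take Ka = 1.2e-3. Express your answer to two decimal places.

pH = 3.43

pKa = −log(1.2 × 10^-3) = 2.921
Using pH = pKa + log([base]/[acid]) with [base]/[acid] = 0.71/0.22:
pH = 2.921 + (+0.509) = 3.43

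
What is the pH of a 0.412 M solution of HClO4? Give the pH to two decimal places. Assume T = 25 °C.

pH = 0.39

HClO4 is a strong acid and dissociates completely, so [H+] = 0.412 M.
pH = -log(0.412) = 0.39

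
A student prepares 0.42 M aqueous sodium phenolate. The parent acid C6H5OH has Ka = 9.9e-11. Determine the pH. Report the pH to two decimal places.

pH = 11.81

C6H5O- is the conjugate base of the weak acid C6H5OH.
Kb = Kw/Ka = 1.0×10^-14 / 9.9 × 10^-11 = 1.01 × 10^-4
From the ICE table, Kb = [OH-]²/(0.42 − [OH-]) = 1.01 × 10^-4.
Since Kb ≪ C₀, [OH-] ≈ √(Kb·C₀) = 6.51 × 10^-3 M.
([OH-]/C₀ = 1.6% < 5%, so the approximation holds.)
pOH = −log(6.51 × 10^-3) = 2.19; pH = 14.00 − 2.19 = 11.81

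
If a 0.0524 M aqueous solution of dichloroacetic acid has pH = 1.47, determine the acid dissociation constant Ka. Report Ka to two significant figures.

[H+] = 10^(-1.47) = 3.39 × 10^-2 M
At equilibrium [HA] = 0.0524 − 3.39 × 10^-2 = 1.85 × 10^-2 M
Ka = [H+][A-]/[HA] = (3.39 × 10^-2)² / 1.85 × 10^-2 = 6.2 × 10^-2

Ka = 6.2 × 10^-2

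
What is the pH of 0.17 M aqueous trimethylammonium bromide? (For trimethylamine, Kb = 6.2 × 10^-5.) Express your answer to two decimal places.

pH = 5.28

(CH3)3NH+ is the conjugate acid of the weak base (CH3)3N.
Ka = Kw/Kb = 1.0×10^-14 / 6.2 × 10^-5 = 1.61 × 10^-10
Ka = [H+]²/(0.17 − [H+]) = 1.61 × 10^-10
Assume [H+] ≪ 0.17: [H+] ≈ √(1.61 × 10^-10 × 0.17) = 5.23 × 10^-6 M
Check: 0.0031% ionized — well under 5%, approximation valid.
pH = −log[H+] = −log(5.23 × 10^-6) = 5.28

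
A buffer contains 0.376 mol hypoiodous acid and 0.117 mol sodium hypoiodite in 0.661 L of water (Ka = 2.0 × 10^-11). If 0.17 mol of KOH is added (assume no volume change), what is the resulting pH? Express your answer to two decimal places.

OH- converts HOI to OI-: HOI → 0.206 mol, OI- → 0.287 mol.
pKa = −log(2.0 × 10^-11) = 10.699
pH = pKa + log([A⁻]/[HA]) = 10.699 + log(0.287/0.206) = 10.699 +0.144

pH = 10.84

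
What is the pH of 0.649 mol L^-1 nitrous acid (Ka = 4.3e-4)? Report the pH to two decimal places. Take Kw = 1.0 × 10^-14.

HNO2 ⇌ NO2- + H+
From the ICE table, Ka = [H+]²/(0.649 − [H+]) = 4.3 × 10^-4.
Assume [H+] ≪ 0.649: [H+] ≈ √(4.3 × 10^-4 × 0.649) = 1.67 × 10^-2 M
pH = −log(1.67 × 10^-2) = 1.78

pH = 1.78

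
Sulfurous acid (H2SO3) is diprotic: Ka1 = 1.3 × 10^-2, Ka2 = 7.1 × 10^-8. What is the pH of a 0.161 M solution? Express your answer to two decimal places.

Since Ka1 ≫ Ka2, the first ionization dominates [H+].
Ka1 = x²/(0.161 − x) = 1.3 × 10^-2
Solving the quadratic: x = (−Ka1 + √(Ka1² + 4·Ka1·C₀))/2 = 3.97 × 10^-2 M
pH = −log(3.97 × 10^-2) = 1.40

pH = 1.40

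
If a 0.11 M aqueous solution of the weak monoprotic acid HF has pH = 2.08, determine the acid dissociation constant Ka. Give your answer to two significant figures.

[H+] = 10^(-2.08) = 8.32 × 10^-3 M
At equilibrium [HA] = 0.11 − 8.32 × 10^-3 = 1.02 × 10^-1 M
Ka = [H+][A-]/[HA] = (8.32 × 10^-3)² / 1.02 × 10^-1 = 6.8 × 10^-4

Ka = 6.8 × 10^-4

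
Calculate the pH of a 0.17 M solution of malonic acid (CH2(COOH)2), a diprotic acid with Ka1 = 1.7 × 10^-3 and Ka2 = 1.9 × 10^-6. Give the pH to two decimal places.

Since Ka1 ≫ Ka2, the first ionization dominates [H+].
Ka1 = x²/(0.17 − x) = 1.7 × 10^-3
Solving the quadratic: x = (−Ka1 + √(Ka1² + 4·Ka1·C₀))/2 = 1.62 × 10^-2 M
pH = −log(1.62 × 10^-2) = 1.79

pH = 1.79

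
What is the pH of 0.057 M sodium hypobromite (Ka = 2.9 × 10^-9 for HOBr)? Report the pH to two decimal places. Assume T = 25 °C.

OBr- is the conjugate base of the weak acid HOBr.
Kb = Kw/Ka = 1.0×10^-14 / 2.9 × 10^-9 = 3.45 × 10^-6
From the ICE table, Kb = x²/(0.057 − x) = 3.45 × 10^-6.
Assume x ≪ 0.057: x ≈ √(3.45 × 10^-6 × 0.057) = 4.43 × 10^-4 M
pOH = 3.35, so pH = 14.00 − pOH = 10.65

pH = 10.65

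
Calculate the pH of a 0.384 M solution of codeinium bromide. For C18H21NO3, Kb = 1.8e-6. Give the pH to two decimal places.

pH = 4.34

C18H22NO3+ is the conjugate acid of the weak base C18H21NO3.
Ka = Kw/Kb = 1.0×10^-14 / 1.8 × 10^-6 = 5.56 × 10^-9
Ka = [H+]²/(0.384 − [H+]) = 5.56 × 10^-9
Since Ka ≪ C₀, [H+] ≈ √(Ka·C₀) = 4.62 × 10^-5 M.
Check: 0.012% ionized — well under 5%, approximation valid.
pH = −log(4.62 × 10^-5) = 4.34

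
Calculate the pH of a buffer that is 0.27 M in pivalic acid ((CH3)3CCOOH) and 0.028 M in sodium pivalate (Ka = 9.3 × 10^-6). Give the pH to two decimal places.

pKa = −log(9.3 × 10^-6) = 5.032
Henderson–Hasselbalch: pH = pKa + log([(CH3)3CCOO-]/[(CH3)3CCOOH]) = 5.032 + log(0.028/0.27)
pH = 5.032 + (-0.984) = 4.05

pH = 4.05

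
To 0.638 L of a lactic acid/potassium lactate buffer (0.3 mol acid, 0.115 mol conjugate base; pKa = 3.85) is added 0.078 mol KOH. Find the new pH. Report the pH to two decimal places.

After neutralization: n(CH3CH(OH)COOH) = 0.222 mol, n(CH3CH(OH)COO-) = 0.193 mol.
pH = pKa + log(n_CH3CH(OH)COO-/n_CH3CH(OH)COOH) = 3.85 + log(0.193/0.222) = 3.85 + (-0.061)

pH = 3.79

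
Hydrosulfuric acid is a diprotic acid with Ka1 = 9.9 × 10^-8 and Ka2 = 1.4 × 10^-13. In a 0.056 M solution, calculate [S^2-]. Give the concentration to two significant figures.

First ionization gives [H+] ≈ [HS-] = 7.45 × 10^-5 M.
Second step: Ka2 = [H+][S^2-]/[HS-] ≈ [S^2-] (since [H+] ≈ [HS-]).
So [S^2-] ≈ Ka2.

1.4 × 10^-13 M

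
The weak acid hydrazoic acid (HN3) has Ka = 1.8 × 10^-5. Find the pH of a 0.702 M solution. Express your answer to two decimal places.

HN3 ⇌ N3- + H+
Ka = x²/(0.702 − x) = 1.8 × 10^-5
Neglecting x in the denominator: x = √(1.8 × 10^-5 × 0.702) = 3.55 × 10^-3 M
pH = −log(3.55 × 10^-3) = 2.45

pH = 2.45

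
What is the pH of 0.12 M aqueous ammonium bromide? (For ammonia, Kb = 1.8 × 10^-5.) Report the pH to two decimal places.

NH4+ is the conjugate acid of the weak base NH3.
Ka = Kw/Kb = 1.0×10^-14 / 1.8 × 10^-5 = 5.56 × 10^-10
Ka = [H+]²/(0.12 − [H+]) = 5.56 × 10^-10
Assume [H+] ≪ 0.12: [H+] ≈ √(5.56 × 10^-10 × 0.12) = 8.17 × 10^-6 M
Check: 0.0068% ionized — well under 5%, approximation valid.
pH = −log(8.17 × 10^-6) = 5.09

pH = 5.09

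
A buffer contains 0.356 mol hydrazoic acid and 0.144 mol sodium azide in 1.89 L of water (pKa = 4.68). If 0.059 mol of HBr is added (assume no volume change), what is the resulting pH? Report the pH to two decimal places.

pH = 3.99

After neutralization: n(HN3) = 0.415 mol, n(N3-) = 0.085 mol.
pH = pKa + log(n_N3-/n_HN3) = 4.68 + log(0.085/0.415) = 4.68 + (-0.689)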